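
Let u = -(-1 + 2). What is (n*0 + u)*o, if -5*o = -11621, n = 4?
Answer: -11621/5 ≈ -2324.2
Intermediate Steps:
u = -1 (u = -1*1 = -1)
o = 11621/5 (o = -⅕*(-11621) = 11621/5 ≈ 2324.2)
(n*0 + u)*o = (4*0 - 1)*(11621/5) = (0 - 1)*(11621/5) = -1*11621/5 = -11621/5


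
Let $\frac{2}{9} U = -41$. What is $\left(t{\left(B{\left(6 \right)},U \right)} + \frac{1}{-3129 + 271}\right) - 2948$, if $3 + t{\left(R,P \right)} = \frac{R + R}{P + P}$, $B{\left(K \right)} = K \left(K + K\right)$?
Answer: $- \frac{345838047}{117178} \approx -2951.4$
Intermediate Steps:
$B{\left(K \right)} = 2 K^{2}$ ($B{\left(K \right)} = K 2 K = 2 K^{2}$)
$U = - \frac{369}{2}$ ($U = \frac{9}{2} \left(-41\right) = - \frac{369}{2} \approx -184.5$)
$t{\left(R,P \right)} = -3 + \frac{R}{P}$ ($t{\left(R,P \right)} = -3 + \frac{R + R}{P + P} = -3 + \frac{2 R}{2 P} = -3 + 2 R \frac{1}{2 P} = -3 + \frac{R}{P}$)
$\left(t{\left(B{\left(6 \right)},U \right)} + \frac{1}{-3129 + 271}\right) - 2948 = \left(\left(-3 + \frac{2 \cdot 6^{2}}{- \frac{369}{2}}\right) + \frac{1}{-3129 + 271}\right) - 2948 = \left(\left(-3 + 2 \cdot 36 \left(- \frac{2}{369}\right)\right) + \frac{1}{-2858}\right) - 2948 = \left(\left(-3 + 72 \left(- \frac{2}{369}\right)\right) - \frac{1}{2858}\right) - 2948 = \left(\left(-3 - \frac{16}{41}\right) - \frac{1}{2858}\right) - 2948 = \left(- \frac{139}{41} - \frac{1}{2858}\right) - 2948 = - \frac{397303}{117178} - 2948 = - \frac{345838047}{117178}$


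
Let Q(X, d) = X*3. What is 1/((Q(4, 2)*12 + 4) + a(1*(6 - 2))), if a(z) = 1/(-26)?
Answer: 26/3847 ≈ 0.0067585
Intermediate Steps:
Q(X, d) = 3*X
a(z) = -1/26
1/((Q(4, 2)*12 + 4) + a(1*(6 - 2))) = 1/(((3*4)*12 + 4) - 1/26) = 1/((12*12 + 4) - 1/26) = 1/((144 + 4) - 1/26) = 1/(148 - 1/26) = 1/(3847/26) = 26/3847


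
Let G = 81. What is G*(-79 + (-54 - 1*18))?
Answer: -12231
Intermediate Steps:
G*(-79 + (-54 - 1*18)) = 81*(-79 + (-54 - 1*18)) = 81*(-79 + (-54 - 18)) = 81*(-79 - 72) = 81*(-151) = -12231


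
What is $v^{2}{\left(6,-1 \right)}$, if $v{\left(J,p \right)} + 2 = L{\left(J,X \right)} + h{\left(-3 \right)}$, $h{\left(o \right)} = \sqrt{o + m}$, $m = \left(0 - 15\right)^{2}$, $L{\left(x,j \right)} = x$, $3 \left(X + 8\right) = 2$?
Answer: $\left(4 + \sqrt{222}\right)^{2} \approx 357.2$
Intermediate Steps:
$X = - \frac{22}{3}$ ($X = -8 + \frac{1}{3} \cdot 2 = -8 + \frac{2}{3} = - \frac{22}{3} \approx -7.3333$)
$m = 225$ ($m = \left(0 - 15\right)^{2} = \left(-15\right)^{2} = 225$)
$h{\left(o \right)} = \sqrt{225 + o}$ ($h{\left(o \right)} = \sqrt{o + 225} = \sqrt{225 + o}$)
$v{\left(J,p \right)} = -2 + J + \sqrt{222}$ ($v{\left(J,p \right)} = -2 + \left(J + \sqrt{225 - 3}\right) = -2 + \left(J + \sqrt{222}\right) = -2 + J + \sqrt{222}$)
$v^{2}{\left(6,-1 \right)} = \left(-2 + 6 + \sqrt{222}\right)^{2} = \left(4 + \sqrt{222}\right)^{2}$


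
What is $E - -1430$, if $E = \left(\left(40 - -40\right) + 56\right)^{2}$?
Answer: $19926$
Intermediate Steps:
$E = 18496$ ($E = \left(\left(40 + 40\right) + 56\right)^{2} = \left(80 + 56\right)^{2} = 136^{2} = 18496$)
$E - -1430 = 18496 - -1430 = 18496 + 1430 = 19926$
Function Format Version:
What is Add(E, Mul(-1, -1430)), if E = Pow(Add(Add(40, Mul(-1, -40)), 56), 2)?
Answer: 19926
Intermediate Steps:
E = 18496 (E = Pow(Add(Add(40, 40), 56), 2) = Pow(Add(80, 56), 2) = Pow(136, 2) = 18496)
Add(E, Mul(-1, -1430)) = Add(18496, Mul(-1, -1430)) = Add(18496, 1430) = 19926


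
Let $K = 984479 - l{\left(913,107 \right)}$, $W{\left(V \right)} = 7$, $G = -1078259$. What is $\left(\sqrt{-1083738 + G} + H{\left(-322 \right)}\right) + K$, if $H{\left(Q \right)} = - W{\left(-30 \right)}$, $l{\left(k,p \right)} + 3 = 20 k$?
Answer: $966215 + i \sqrt{2161997} \approx 9.6622 \cdot 10^{5} + 1470.4 i$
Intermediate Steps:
$l{\left(k,p \right)} = -3 + 20 k$
$K = 966222$ ($K = 984479 - \left(-3 + 20 \cdot 913\right) = 984479 - \left(-3 + 18260\right) = 984479 - 18257 = 966222$)
$H{\left(Q \right)} = -7$ ($H{\left(Q \right)} = \left(-1\right) 7 = -7$)
$\left(\sqrt{-1083738 + G} + H{\left(-322 \right)}\right) + K = \left(\sqrt{-1083738 - 1078259} - 7\right) + 966222 = \left(\sqrt{-2161997} - 7\right) + 966222 = \left(i \sqrt{2161997} - 7\right) + 966222 = \left(-7 + i \sqrt{2161997}\right) + 966222 = 966215 + i \sqrt{2161997}$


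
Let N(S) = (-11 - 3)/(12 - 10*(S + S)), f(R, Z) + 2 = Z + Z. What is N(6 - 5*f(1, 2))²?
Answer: 49/2116 ≈ 0.023157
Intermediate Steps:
f(R, Z) = -2 + 2*Z (f(R, Z) = -2 + (Z + Z) = -2 + 2*Z)
N(S) = -14/(12 - 20*S)
N(6 - 5*f(1, 2))² = (7/(2*(-3 + 5*(6 - 5*(-2 + 2*2)))))² = (7/(2*(-3 + 5*(6 - 5*(-2 + 4)))))² = (7/(2*(-3 + 5*(6 - 5*2))))² = (7/(2*(-3 + 5*(6 - 10))))² = (7/(2*(-3 + 5*(-4))))² = (7/(2*(-3 - 20)))² = ((7/2)/(-23))² = ((7/2)*(-1/23))² = (-7/46)² = 49/2116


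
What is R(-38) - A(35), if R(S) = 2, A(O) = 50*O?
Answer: -1748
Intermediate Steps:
R(-38) - A(35) = 2 - 50*35 = 2 - 1*1750 = 2 - 1750 = -1748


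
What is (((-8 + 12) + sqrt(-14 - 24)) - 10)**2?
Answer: (6 - I*sqrt(38))**2 ≈ -2.0 - 73.973*I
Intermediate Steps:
(((-8 + 12) + sqrt(-14 - 24)) - 10)**2 = ((4 + sqrt(-38)) - 10)**2 = ((4 + I*sqrt(38)) - 10)**2 = (-6 + I*sqrt(38))**2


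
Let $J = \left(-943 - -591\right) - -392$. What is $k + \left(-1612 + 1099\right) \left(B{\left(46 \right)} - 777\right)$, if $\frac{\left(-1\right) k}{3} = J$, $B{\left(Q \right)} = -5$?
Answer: $401046$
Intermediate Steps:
$J = 40$ ($J = \left(-943 + 591\right) + 392 = -352 + 392 = 40$)
$k = -120$ ($k = \left(-3\right) 40 = -120$)
$k + \left(-1612 + 1099\right) \left(B{\left(46 \right)} - 777\right) = -120 + \left(-1612 + 1099\right) \left(-5 - 777\right) = -120 - -401166 = -120 + 401166 = 401046$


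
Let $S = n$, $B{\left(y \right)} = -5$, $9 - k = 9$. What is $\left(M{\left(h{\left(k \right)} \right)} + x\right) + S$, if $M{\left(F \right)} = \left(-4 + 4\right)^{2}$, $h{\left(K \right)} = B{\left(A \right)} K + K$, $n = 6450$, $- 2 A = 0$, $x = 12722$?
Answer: $19172$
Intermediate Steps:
$A = 0$ ($A = \left(- \frac{1}{2}\right) 0 = 0$)
$k = 0$ ($k = 9 - 9 = 0$)
$h{\left(K \right)} = - 4 K$ ($h{\left(K \right)} = - 5 K + K = - 4 K$)
$M{\left(F \right)} = 0$ ($M{\left(F \right)} = 0^{2} = 0$)
$S = 6450$
$\left(M{\left(h{\left(k \right)} \right)} + x\right) + S = \left(0 + 12722\right) + 6450 = 12722 + 6450 = 19172$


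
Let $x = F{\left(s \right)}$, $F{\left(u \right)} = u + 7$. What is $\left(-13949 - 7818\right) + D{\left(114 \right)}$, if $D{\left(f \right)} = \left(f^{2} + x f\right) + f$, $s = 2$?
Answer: $-7631$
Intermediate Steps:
$F{\left(u \right)} = 7 + u$
$x = 9$ ($x = 7 + 2 = 9$)
$D{\left(f \right)} = f^{2} + 10 f$ ($D{\left(f \right)} = \left(f^{2} + 9 f\right) + f = f^{2} + 10 f$)
$\left(-13949 - 7818\right) + D{\left(114 \right)} = \left(-13949 - 7818\right) + 114 \left(10 + 114\right) = -21767 + 114 \cdot 124 = -21767 + 14136 = -7631$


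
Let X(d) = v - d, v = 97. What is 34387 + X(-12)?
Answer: 34496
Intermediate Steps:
X(d) = 97 - d
34387 + X(-12) = 34387 + (97 - 1*(-12)) = 34387 + (97 + 12) = 34387 + 109 = 34496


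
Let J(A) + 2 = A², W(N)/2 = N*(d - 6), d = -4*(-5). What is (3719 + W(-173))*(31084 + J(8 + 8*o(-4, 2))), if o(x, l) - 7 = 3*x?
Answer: -36119250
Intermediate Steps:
o(x, l) = 7 + 3*x
d = 20
W(N) = 28*N (W(N) = 2*(N*(20 - 6)) = 2*(N*14) = 2*(14*N) = 28*N)
J(A) = -2 + A²
(3719 + W(-173))*(31084 + J(8 + 8*o(-4, 2))) = (3719 + 28*(-173))*(31084 + (-2 + (8 + 8*(7 + 3*(-4)))²)) = (3719 - 4844)*(31084 + (-2 + (8 + 8*(7 - 12))²)) = -1125*(31084 + (-2 + (8 + 8*(-5))²)) = -1125*(31084 + (-2 + (8 - 40)²)) = -1125*(31084 + (-2 + (-32)²)) = -1125*(31084 + (-2 + 1024)) = -1125*(31084 + 1022) = -1125*32106 = -36119250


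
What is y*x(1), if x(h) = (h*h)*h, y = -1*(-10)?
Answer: 10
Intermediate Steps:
y = 10
x(h) = h³ (x(h) = h²*h = h³)
y*x(1) = 10*1³ = 10*1 = 10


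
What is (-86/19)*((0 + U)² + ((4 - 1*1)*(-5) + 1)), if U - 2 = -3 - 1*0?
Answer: 1118/19 ≈ 58.842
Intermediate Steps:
U = -1 (U = 2 + (-3 - 1*0) = 2 + (-3 + 0) = 2 - 3 = -1)
(-86/19)*((0 + U)² + ((4 - 1*1)*(-5) + 1)) = (-86/19)*((0 - 1)² + ((4 - 1*1)*(-5) + 1)) = (-86*1/19)*((-1)² + ((4 - 1)*(-5) + 1)) = -86*(1 + (3*(-5) + 1))/19 = -86*(1 + (-15 + 1))/19 = -86*(1 - 14)/19 = -86/19*(-13) = 1118/19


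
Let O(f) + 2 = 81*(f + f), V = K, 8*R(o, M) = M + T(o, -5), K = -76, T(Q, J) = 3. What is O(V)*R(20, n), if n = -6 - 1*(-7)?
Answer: -6157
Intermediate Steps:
n = 1 (n = -6 + 7 = 1)
R(o, M) = 3/8 + M/8 (R(o, M) = (M + 3)/8 = (3 + M)/8 = 3/8 + M/8)
V = -76
O(f) = -2 + 162*f (O(f) = -2 + 81*(f + f) = -2 + 81*(2*f) = -2 + 162*f)
O(V)*R(20, n) = (-2 + 162*(-76))*(3/8 + (⅛)*1) = (-2 - 12312)*(3/8 + ⅛) = -12314*½ = -6157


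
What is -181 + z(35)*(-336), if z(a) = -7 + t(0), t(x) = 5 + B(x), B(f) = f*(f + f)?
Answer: 491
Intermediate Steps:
B(f) = 2*f**2 (B(f) = f*(2*f) = 2*f**2)
t(x) = 5 + 2*x**2
z(a) = -2 (z(a) = -7 + (5 + 2*0**2) = -7 + (5 + 2*0) = -7 + (5 + 0) = -7 + 5 = -2)
-181 + z(35)*(-336) = -181 - 2*(-336) = -181 + 672 = 491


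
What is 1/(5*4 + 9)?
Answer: 1/29 ≈ 0.034483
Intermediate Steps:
1/(5*4 + 9) = 1/(20 + 9) = 1/29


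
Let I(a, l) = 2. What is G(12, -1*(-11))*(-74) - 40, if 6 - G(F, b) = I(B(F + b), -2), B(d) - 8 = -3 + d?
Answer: -336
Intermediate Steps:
B(d) = 5 + d (B(d) = 8 + (-3 + d) = 5 + d)
G(F, b) = 4 (G(F, b) = 6 - 1*2 = 6 - 2 = 4)
G(12, -1*(-11))*(-74) - 40 = 4*(-74) - 40 = -296 - 40 = -336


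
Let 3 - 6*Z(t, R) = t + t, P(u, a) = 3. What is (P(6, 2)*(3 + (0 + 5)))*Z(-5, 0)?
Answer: 52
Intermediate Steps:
Z(t, R) = ½ - t/3 (Z(t, R) = ½ - (t + t)/6 = ½ - t/3)
(P(6, 2)*(3 + (0 + 5)))*Z(-5, 0) = (3*(3 + (0 + 5)))*(½ - ⅓*(-5)) = (3*(3 + 5))*(½ + 5/3) = (3*8)*(13/6) = 24*(13/6) = 52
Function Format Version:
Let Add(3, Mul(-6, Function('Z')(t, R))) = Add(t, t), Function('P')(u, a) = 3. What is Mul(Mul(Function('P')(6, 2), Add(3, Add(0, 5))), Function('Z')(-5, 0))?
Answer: 52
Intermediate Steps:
Function('Z')(t, R) = Add(Rational(1, 2), Mul(Rational(-1, 3), t)) (Function('Z')(t, R) = Add(Rational(1, 2), Mul(Rational(-1, 6), Add(t, t))) = Add(Rational(1, 2), Mul(Rational(-1, 6), Mul(2, t))) = Add(Rational(1, 2), Mul(Rational(-1, 3), t)))
Mul(Mul(Function('P')(6, 2), Add(3, Add(0, 5))), Function('Z')(-5, 0)) = Mul(Mul(3, Add(3, Add(0, 5))), Add(Rational(1, 2), Mul(Rational(-1, 3), -5))) = Mul(Mul(3, Add(3, 5)), Add(Rational(1, 2), Rational(5, 3))) = Mul(Mul(3, 8), Rational(13, 6)) = Mul(24, Rational(13, 6)) = 52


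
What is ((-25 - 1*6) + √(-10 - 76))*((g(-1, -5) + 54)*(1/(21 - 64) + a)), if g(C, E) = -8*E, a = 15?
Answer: -1876616/43 + 60536*I*√86/43 ≈ -43642.0 + 13056.0*I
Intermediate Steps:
((-25 - 1*6) + √(-10 - 76))*((g(-1, -5) + 54)*(1/(21 - 64) + a)) = ((-25 - 1*6) + √(-10 - 76))*((-8*(-5) + 54)*(1/(21 - 64) + 15)) = ((-25 - 6) + √(-86))*((40 + 54)*(1/(-43) + 15)) = (-31 + I*√86)*(94*(-1/43 + 15)) = (-31 + I*√86)*(94*(644/43)) = (-31 + I*√86)*(60536/43) = -1876616/43 + 60536*I*√86/43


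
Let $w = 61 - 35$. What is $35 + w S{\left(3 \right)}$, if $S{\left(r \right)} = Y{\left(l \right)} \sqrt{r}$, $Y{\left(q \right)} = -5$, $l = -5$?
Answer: $35 - 130 \sqrt{3} \approx -190.17$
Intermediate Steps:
$w = 26$
$S{\left(r \right)} = - 5 \sqrt{r}$
$35 + w S{\left(3 \right)} = 35 + 26 \left(- 5 \sqrt{3}\right) = 35 - 130 \sqrt{3}$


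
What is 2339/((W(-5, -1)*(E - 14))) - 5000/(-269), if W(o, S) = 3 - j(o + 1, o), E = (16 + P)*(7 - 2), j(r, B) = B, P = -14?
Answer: -469191/8608 ≈ -54.506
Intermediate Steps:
E = 10 (E = (16 - 14)*(7 - 2) = 2*5 = 10)
W(o, S) = 3 - o
2339/((W(-5, -1)*(E - 14))) - 5000/(-269) = 2339/(((3 - 1*(-5))*(10 - 14))) - 5000/(-269) = 2339/(((3 + 5)*(-4))) - 5000*(-1/269) = 2339/((8*(-4))) + 5000/269 = 2339/(-32) + 5000/269 = 2339*(-1/32) + 5000/269 = -2339/32 + 5000/269 = -469191/8608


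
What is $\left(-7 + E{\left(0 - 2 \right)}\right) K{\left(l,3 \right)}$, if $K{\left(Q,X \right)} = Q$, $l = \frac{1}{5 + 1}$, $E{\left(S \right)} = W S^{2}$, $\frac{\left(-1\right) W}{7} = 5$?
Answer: $- \frac{49}{2} \approx -24.5$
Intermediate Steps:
$W = -35$ ($W = \left(-7\right) 5 = -35$)
$E{\left(S \right)} = - 35 S^{2}$
$l = \frac{1}{6} \approx 0.16667$
$\left(-7 + E{\left(0 - 2 \right)}\right) K{\left(l,3 \right)} = \left(-7 - 35 \left(0 - 2\right)^{2}\right) \frac{1}{6} = \left(-7 - 35 \left(-2\right)^{2}\right) \frac{1}{6} = \left(-7 - 140\right) \frac{1}{6} = \left(-147\right) \frac{1}{6} = - \frac{49}{2}$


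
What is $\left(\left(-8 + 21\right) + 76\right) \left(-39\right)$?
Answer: $-3471$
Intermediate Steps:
$\left(\left(-8 + 21\right) + 76\right) \left(-39\right) = \left(13 + 76\right) \left(-39\right) = 89 \left(-39\right) = -3471$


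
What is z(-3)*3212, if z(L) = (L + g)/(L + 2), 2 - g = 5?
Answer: 19272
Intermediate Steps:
g = -3 (g = 2 - 1*5 = 2 - 5 = -3)
z(L) = (-3 + L)/(2 + L) (z(L) = (L - 3)/(L + 2) = (-3 + L)/(2 + L))
z(-3)*3212 = ((-3 - 3)/(2 - 3))*3212 = (-6/(-1))*3212 = -1*(-6)*3212 = 6*3212 = 19272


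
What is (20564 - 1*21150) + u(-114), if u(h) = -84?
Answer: -670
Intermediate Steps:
(20564 - 1*21150) + u(-114) = (20564 - 1*21150) - 84 = (20564 - 21150) - 84 = -586 - 84 = -670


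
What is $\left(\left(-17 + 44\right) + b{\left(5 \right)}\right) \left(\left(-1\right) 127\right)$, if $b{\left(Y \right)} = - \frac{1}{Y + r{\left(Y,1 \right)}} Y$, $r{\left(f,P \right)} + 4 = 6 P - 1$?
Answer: $- \frac{19939}{6} \approx -3323.2$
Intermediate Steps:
$r{\left(f,P \right)} = -5 + 6 P$ ($r{\left(f,P \right)} = -4 + \left(6 P - 1\right) = -4 + \left(-1 + 6 P\right) = -5 + 6 P$)
$b{\left(Y \right)} = - \frac{Y}{1 + Y}$ ($b{\left(Y \right)} = - \frac{1}{Y + \left(-5 + 6 \cdot 1\right)} Y = - \frac{1}{Y + \left(-5 + 6\right)} Y = - \frac{1}{Y + 1} Y = - \frac{1}{1 + Y} Y = - \frac{Y}{1 + Y}$)
$\left(\left(-17 + 44\right) + b{\left(5 \right)}\right) \left(\left(-1\right) 127\right) = \left(\left(-17 + 44\right) - \frac{5}{1 + 5}\right) \left(\left(-1\right) 127\right) = \left(27 - \frac{5}{6}\right) \left(-127\right) = \frac{157}{6} \left(-127\right) = - \frac{19939}{6}$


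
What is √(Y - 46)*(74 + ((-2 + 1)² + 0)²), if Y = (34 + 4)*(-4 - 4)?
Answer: 375*I*√14 ≈ 1403.1*I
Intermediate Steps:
Y = -304 (Y = 38*(-8) = -304)
√(Y - 46)*(74 + ((-2 + 1)² + 0)²) = √(-304 - 46)*(74 + ((-2 + 1)² + 0)²) = √(-350)*(74 + ((-1)² + 0)²) = (5*I*√14)*(74 + (1 + 0)²) = (5*I*√14)*(74 + 1²) = (5*I*√14)*(74 + 1) = (5*I*√14)*75 = 375*I*√14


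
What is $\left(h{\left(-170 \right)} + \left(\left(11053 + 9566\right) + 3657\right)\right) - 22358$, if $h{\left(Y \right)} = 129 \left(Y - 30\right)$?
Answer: $-23882$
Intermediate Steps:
$h{\left(Y \right)} = -3870 + 129 Y$ ($h{\left(Y \right)} = 129 \left(-30 + Y\right) = -3870 + 129 Y$)
$\left(h{\left(-170 \right)} + \left(\left(11053 + 9566\right) + 3657\right)\right) - 22358 = \left(\left(-3870 + 129 \left(-170\right)\right) + \left(\left(11053 + 9566\right) + 3657\right)\right) - 22358 = \left(\left(-3870 - 21930\right) + \left(20619 + 3657\right)\right) - 22358 = \left(-25800 + 24276\right) - 22358 = -1524 - 22358 = -23882$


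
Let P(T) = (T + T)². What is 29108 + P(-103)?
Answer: 71544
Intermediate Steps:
P(T) = 4*T² (P(T) = (2*T)² = 4*T²)
29108 + P(-103) = 29108 + 4*(-103)² = 29108 + 4*10609 = 29108 + 42436 = 71544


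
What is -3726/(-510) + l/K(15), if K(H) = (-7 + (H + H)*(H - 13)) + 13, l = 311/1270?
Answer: 10415731/1424940 ≈ 7.3096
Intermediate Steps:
l = 311/1270 (l = 311*(1/1270) = 311/1270 ≈ 0.24488)
K(H) = 6 + 2*H*(-13 + H) (K(H) = (-7 + (2*H)*(-13 + H)) + 13 = (-7 + 2*H*(-13 + H)) + 13 = 6 + 2*H*(-13 + H))
-3726/(-510) + l/K(15) = -3726/(-510) + 311/(1270*(6 - 26*15 + 2*15²)) = -3726*(-1/510) + 311/(1270*(6 - 390 + 2*225)) = 621/85 + 311/(1270*(6 - 390 + 450)) = 621/85 + (311/1270)/66 = 621/85 + (311/1270)*(1/66) = 621/85 + 311/83820 = 10415731/1424940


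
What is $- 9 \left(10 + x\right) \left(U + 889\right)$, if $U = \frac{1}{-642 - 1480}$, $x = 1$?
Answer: $- \frac{186759243}{2122} \approx -88011.0$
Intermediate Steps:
$U = - \frac{1}{2122}$ ($U = \frac{1}{-2122} = - \frac{1}{2122} \approx -0.00047125$)
$- 9 \left(10 + x\right) \left(U + 889\right) = - 9 \left(10 + 1\right) \left(- \frac{1}{2122} + 889\right) = \left(-9\right) 11 \cdot \frac{1886457}{2122} = \left(-99\right) \frac{1886457}{2122} = - \frac{186759243}{2122}$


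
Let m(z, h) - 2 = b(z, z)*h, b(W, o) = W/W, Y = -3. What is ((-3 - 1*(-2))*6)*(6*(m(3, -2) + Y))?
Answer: 108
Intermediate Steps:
b(W, o) = 1
m(z, h) = 2 + h (m(z, h) = 2 + 1*h = 2 + h)
((-3 - 1*(-2))*6)*(6*(m(3, -2) + Y)) = ((-3 - 1*(-2))*6)*(6*((2 - 2) - 3)) = ((-3 + 2)*6)*(6*(0 - 3)) = (-1*6)*(6*(-3)) = -6*(-18) = 108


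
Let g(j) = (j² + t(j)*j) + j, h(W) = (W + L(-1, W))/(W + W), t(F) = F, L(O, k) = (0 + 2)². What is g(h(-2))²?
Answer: 0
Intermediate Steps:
L(O, k) = 4 (L(O, k) = 2² = 4)
h(W) = (4 + W)/(2*W) (h(W) = (W + 4)/(W + W) = (4 + W)/((2*W)) = (4 + W)*(1/(2*W)) = (4 + W)/(2*W))
g(j) = j + 2*j² (g(j) = (j² + j*j) + j = (j² + j²) + j = 2*j² + j = j + 2*j²)
g(h(-2))² = (((½)*(4 - 2)/(-2))*(1 + 2*((½)*(4 - 2)/(-2))))² = (((½)*(-½)*2)*(1 + 2*((½)*(-½)*2)))² = (-(1 + 2*(-½))/2)² = (-(1 - 1)/2)² = (-½*0)² = 0² = 0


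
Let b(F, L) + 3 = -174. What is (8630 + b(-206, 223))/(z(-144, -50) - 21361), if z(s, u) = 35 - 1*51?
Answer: -8453/21377 ≈ -0.39542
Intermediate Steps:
z(s, u) = -16 (z(s, u) = 35 - 51 = -16)
b(F, L) = -177 (b(F, L) = -3 - 174 = -177)
(8630 + b(-206, 223))/(z(-144, -50) - 21361) = (8630 - 177)/(-16 - 21361) = 8453/(-21377) = 8453*(-1/21377) = -8453/21377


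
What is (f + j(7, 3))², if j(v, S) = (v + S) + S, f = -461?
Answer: 200704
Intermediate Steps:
j(v, S) = v + 2*S (j(v, S) = (S + v) + S = v + 2*S)
(f + j(7, 3))² = (-461 + (7 + 2*3))² = (-461 + (7 + 6))² = (-461 + 13)² = (-448)² = 200704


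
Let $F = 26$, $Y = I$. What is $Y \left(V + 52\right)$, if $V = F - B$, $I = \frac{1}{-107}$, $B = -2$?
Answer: $- \frac{80}{107} \approx -0.74766$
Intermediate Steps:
$I = - \frac{1}{107} \approx -0.0093458$
$Y = - \frac{1}{107} \approx -0.0093458$
$V = 28$ ($V = 26 - -2 = 26 + 2 = 28$)
$Y \left(V + 52\right) = - \frac{28 + 52}{107} = \left(- \frac{1}{107}\right) 80 = - \frac{80}{107}$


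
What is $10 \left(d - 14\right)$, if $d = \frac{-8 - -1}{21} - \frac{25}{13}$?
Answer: $- \frac{6340}{39} \approx -162.56$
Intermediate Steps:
$d = - \frac{88}{39}$ ($d = \left(-8 + 1\right) \frac{1}{21} - \frac{25}{13} = \left(-7\right) \frac{1}{21} - \frac{25}{13} = - \frac{1}{3} - \frac{25}{13} = - \frac{88}{39} \approx -2.2564$)
$10 \left(d - 14\right) = 10 \left(- \frac{88}{39} - 14\right) = 10 \left(- \frac{634}{39}\right) = - \frac{6340}{39}$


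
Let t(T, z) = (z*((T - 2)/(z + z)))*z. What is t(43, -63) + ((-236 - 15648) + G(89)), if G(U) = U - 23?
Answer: -34219/2 ≈ -17110.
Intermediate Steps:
t(T, z) = z*(-1 + T/2) (t(T, z) = (z*((-2 + T)/((2*z))))*z = (z*((-2 + T)*(1/(2*z))))*z = (z*((-2 + T)/(2*z)))*z = (-1 + T/2)*z = z*(-1 + T/2))
G(U) = -23 + U
t(43, -63) + ((-236 - 15648) + G(89)) = (½)*(-63)*(-2 + 43) + ((-236 - 15648) + (-23 + 89)) = (½)*(-63)*41 + (-15884 + 66) = -2583/2 - 15818 = -34219/2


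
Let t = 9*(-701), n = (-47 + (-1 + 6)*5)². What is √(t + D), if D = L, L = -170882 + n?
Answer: I*√176707 ≈ 420.37*I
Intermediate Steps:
n = 484 (n = (-47 + 5*5)² = (-47 + 25)² = (-22)² = 484)
L = -170398 (L = -170882 + 484 = -170398)
t = -6309
D = -170398
√(t + D) = √(-6309 - 170398) = √(-176707) = I*√176707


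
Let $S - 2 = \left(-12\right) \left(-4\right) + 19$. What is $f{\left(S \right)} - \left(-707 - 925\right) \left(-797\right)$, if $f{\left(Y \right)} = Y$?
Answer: $-1300635$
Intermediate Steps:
$S = 69$ ($S = 2 + \left(\left(-12\right) \left(-4\right) + 19\right) = 2 + \left(48 + 19\right) = 2 + 67 = 69$)
$f{\left(S \right)} - \left(-707 - 925\right) \left(-797\right) = 69 - \left(-707 - 925\right) \left(-797\right) = 69 - \left(-1632\right) \left(-797\right) = 69 - 1300704 = -1300635$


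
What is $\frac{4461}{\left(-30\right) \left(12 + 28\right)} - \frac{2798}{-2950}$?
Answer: $- \frac{65349}{23600} \approx -2.769$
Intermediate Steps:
$\frac{4461}{\left(-30\right) \left(12 + 28\right)} - \frac{2798}{-2950} = \frac{4461}{\left(-30\right) 40} - - \frac{1399}{1475} = \frac{4461}{-1200} + \frac{1399}{1475} = 4461 \left(- \frac{1}{1200}\right) + \frac{1399}{1475} = - \frac{1487}{400} + \frac{1399}{1475} = - \frac{65349}{23600}$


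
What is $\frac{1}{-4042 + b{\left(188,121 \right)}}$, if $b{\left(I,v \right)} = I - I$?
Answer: $- \frac{1}{4042} \approx -0.0002474$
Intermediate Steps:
$b{\left(I,v \right)} = 0$
$\frac{1}{-4042 + b{\left(188,121 \right)}} = \frac{1}{-4042 + 0} = \frac{1}{-4042} = - \frac{1}{4042}$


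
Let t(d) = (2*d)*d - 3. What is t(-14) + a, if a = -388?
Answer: 1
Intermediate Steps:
t(d) = -3 + 2*d² (t(d) = 2*d² - 3 = -3 + 2*d²)
t(-14) + a = (-3 + 2*(-14)²) - 388 = (-3 + 2*196) - 388 = (-3 + 392) - 388 = 389 - 388 = 1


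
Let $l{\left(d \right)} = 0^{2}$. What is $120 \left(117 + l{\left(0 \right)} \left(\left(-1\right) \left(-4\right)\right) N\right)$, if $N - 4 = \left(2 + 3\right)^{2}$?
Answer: $14040$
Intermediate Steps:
$l{\left(d \right)} = 0$
$N = 29$ ($N = 4 + \left(2 + 3\right)^{2} = 4 + 5^{2} = 4 + 25 = 29$)
$120 \left(117 + l{\left(0 \right)} \left(\left(-1\right) \left(-4\right)\right) N\right) = 120 \left(117 + 0 \left(\left(-1\right) \left(-4\right)\right) 29\right) = 120 \left(117 + 0 \cdot 4 \cdot 29\right) = 120 \left(117 + 0 \cdot 29\right) = 120 \left(117 + 0\right) = 120 \cdot 117 = 14040$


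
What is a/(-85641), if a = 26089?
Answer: -26089/85641 ≈ -0.30463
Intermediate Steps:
a/(-85641) = 26089/(-85641) = 26089*(-1/85641) = -26089/85641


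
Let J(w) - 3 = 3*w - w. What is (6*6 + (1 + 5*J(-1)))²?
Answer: 1764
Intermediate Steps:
J(w) = 3 + 2*w (J(w) = 3 + (3*w - w) = 3 + 2*w)
(6*6 + (1 + 5*J(-1)))² = (6*6 + (1 + 5*(3 + 2*(-1))))² = (36 + (1 + 5*(3 - 2)))² = (36 + (1 + 5*1))² = (36 + (1 + 5))² = (36 + 6)² = 42² = 1764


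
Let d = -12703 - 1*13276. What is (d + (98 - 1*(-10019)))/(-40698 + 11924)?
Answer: 7931/14387 ≈ 0.55126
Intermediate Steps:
d = -25979 (d = -12703 - 13276 = -25979)
(d + (98 - 1*(-10019)))/(-40698 + 11924) = (-25979 + (98 - 1*(-10019)))/(-40698 + 11924) = (-25979 + (98 + 10019))/(-28774) = (-25979 + 10117)*(-1/28774) = -15862*(-1/28774) = 7931/14387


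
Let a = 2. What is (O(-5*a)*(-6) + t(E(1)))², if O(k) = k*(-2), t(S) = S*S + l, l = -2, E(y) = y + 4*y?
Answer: 9409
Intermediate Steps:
E(y) = 5*y
t(S) = -2 + S² (t(S) = S*S - 2 = S² - 2 = -2 + S²)
O(k) = -2*k
(O(-5*a)*(-6) + t(E(1)))² = (-(-10)*2*(-6) + (-2 + (5*1)²))² = (-2*(-10)*(-6) + (-2 + 5²))² = (20*(-6) + (-2 + 25))² = (-120 + 23)² = (-97)² = 9409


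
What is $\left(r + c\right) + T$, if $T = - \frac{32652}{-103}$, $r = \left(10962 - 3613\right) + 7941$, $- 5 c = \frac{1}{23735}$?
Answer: $\frac{190772673247}{12223525} \approx 15607.0$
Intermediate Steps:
$c = - \frac{1}{118675}$ ($c = - \frac{1}{5 \cdot 23735} = \left(- \frac{1}{5}\right) \frac{1}{23735} = - \frac{1}{118675} \approx -8.4264 \cdot 10^{-6}$)
$r = 15290$ ($r = 7349 + 7941 = 15290$)
$T = \frac{32652}{103}$ ($T = \left(-32652\right) \left(- \frac{1}{103}\right) = \frac{32652}{103} \approx 317.01$)
$\left(r + c\right) + T = \left(15290 - \frac{1}{118675}\right) + \frac{32652}{103} = \frac{1814540749}{118675} + \frac{32652}{103} = \frac{190772673247}{12223525}$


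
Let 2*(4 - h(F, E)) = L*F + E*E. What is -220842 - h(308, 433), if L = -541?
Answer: -420831/2 ≈ -2.1042e+5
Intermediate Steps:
h(F, E) = 4 - E²/2 + 541*F/2 (h(F, E) = 4 - (-541*F + E*E)/2 = 4 - (-541*F + E²)/2 = 4 - (E² - 541*F)/2 = 4 + (-E²/2 + 541*F/2) = 4 - E²/2 + 541*F/2)
-220842 - h(308, 433) = -220842 - (4 - ½*433² + (541/2)*308) = -220842 - (4 - ½*187489 + 83314) = -220842 - (4 - 187489/2 + 83314) = -220842 - 1*(-20853/2) = -220842 + 20853/2 = -420831/2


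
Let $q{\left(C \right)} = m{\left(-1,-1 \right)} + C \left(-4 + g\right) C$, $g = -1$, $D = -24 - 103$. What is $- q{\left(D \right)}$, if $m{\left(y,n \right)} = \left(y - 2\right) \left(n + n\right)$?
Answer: $80639$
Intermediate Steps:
$D = -127$
$m{\left(y,n \right)} = 2 n \left(-2 + y\right)$ ($m{\left(y,n \right)} = \left(-2 + y\right) 2 n = 2 n \left(-2 + y\right)$)
$q{\left(C \right)} = 6 - 5 C^{2}$ ($q{\left(C \right)} = 2 \left(-1\right) \left(-2 - 1\right) + C \left(-4 - 1\right) C = 2 \left(-1\right) \left(-3\right) + C \left(-5\right) C = 6 + - 5 C C = 6 - 5 C^{2}$)
$- q{\left(D \right)} = - (6 - 5 \left(-127\right)^{2}) = - (6 - 80645) = \left(-1\right) \left(-80639\right) = 80639$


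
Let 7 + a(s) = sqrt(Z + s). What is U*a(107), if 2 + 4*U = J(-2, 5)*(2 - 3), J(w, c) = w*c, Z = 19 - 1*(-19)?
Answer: -14 + 2*sqrt(145) ≈ 10.083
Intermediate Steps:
Z = 38 (Z = 19 + 19 = 38)
J(w, c) = c*w
a(s) = -7 + sqrt(38 + s)
U = 2 (U = -1/2 + ((5*(-2))*(2 - 3))/4 = -1/2 + (-10*(-1))/4 = -1/2 + (1/4)*10 = -1/2 + 5/2 = 2)
U*a(107) = 2*(-7 + sqrt(38 + 107)) = 2*(-7 + sqrt(145)) = -14 + 2*sqrt(145)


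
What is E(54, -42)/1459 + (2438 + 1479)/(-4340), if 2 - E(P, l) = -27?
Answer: -5589043/6332060 ≈ -0.88266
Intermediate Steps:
E(P, l) = 29 (E(P, l) = 2 - 1*(-27) = 2 + 27 = 29)
E(54, -42)/1459 + (2438 + 1479)/(-4340) = 29/1459 + (2438 + 1479)/(-4340) = 29*(1/1459) + 3917*(-1/4340) = 29/1459 - 3917/4340 = -5589043/6332060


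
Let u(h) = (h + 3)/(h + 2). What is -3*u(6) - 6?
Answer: -75/8 ≈ -9.3750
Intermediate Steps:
u(h) = (3 + h)/(2 + h)
-3*u(6) - 6 = -3*(3 + 6)/(2 + 6) - 6 = -3*9/8 - 6 = -27/8 - 6 = -75/8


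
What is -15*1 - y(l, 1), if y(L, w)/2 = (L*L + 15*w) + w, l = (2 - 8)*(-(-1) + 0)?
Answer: -119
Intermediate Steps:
l = -6 (l = -6*(-1*(-1) + 0) = -6*(1 + 0) = -6*1 = -6)
y(L, w) = 2*L² + 32*w (y(L, w) = 2*((L*L + 15*w) + w) = 2*((L² + 15*w) + w) = 2*(L² + 16*w) = 2*L² + 32*w)
-15*1 - y(l, 1) = -15*1 - (2*(-6)² + 32*1) = -15 - (2*36 + 32) = -15 - (72 + 32) = -15 - 1*104 = -15 - 104 = -119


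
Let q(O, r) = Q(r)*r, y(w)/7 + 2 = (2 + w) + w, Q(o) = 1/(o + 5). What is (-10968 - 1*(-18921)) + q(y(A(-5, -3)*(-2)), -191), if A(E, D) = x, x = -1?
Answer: 1479449/186 ≈ 7954.0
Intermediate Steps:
A(E, D) = -1
Q(o) = 1/(5 + o)
y(w) = 14*w (y(w) = -14 + 7*((2 + w) + w) = -14 + 7*(2 + 2*w) = -14 + (14 + 14*w) = 14*w)
q(O, r) = r/(5 + r)
(-10968 - 1*(-18921)) + q(y(A(-5, -3)*(-2)), -191) = (-10968 - 1*(-18921)) - 191/(5 - 191) = (-10968 + 18921) - 191/(-186) = 7953 - 191*(-1/186) = 7953 + 191/186 = 1479449/186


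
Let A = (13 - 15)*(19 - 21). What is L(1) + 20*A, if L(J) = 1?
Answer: 81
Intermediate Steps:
A = 4 (A = -2*(-2) = 4)
L(1) + 20*A = 1 + 20*4 = 1 + 80 = 81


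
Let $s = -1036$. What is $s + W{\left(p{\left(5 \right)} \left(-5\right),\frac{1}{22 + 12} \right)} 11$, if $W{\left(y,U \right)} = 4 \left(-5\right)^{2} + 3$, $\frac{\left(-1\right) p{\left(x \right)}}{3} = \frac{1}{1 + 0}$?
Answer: $97$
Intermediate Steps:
$p{\left(x \right)} = -3$ ($p{\left(x \right)} = - \frac{3}{1 + 0} = - \frac{3}{1} = \left(-3\right) 1 = -3$)
$W{\left(y,U \right)} = 103$ ($W{\left(y,U \right)} = 4 \cdot 25 + 3 = 100 + 3 = 103$)
$s + W{\left(p{\left(5 \right)} \left(-5\right),\frac{1}{22 + 12} \right)} 11 = -1036 + 103 \cdot 11 = -1036 + 1133 = 97$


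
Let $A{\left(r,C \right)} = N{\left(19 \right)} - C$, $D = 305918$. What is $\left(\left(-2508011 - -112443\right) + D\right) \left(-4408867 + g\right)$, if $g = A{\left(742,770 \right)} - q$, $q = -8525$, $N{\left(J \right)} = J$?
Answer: $9196743987450$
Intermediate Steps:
$A{\left(r,C \right)} = 19 - C$
$g = 7774$ ($g = \left(19 - 770\right) - -8525 = \left(19 - 770\right) + 8525 = -751 + 8525 = 7774$)
$\left(\left(-2508011 - -112443\right) + D\right) \left(-4408867 + g\right) = \left(\left(-2508011 - -112443\right) + 305918\right) \left(-4408867 + 7774\right) = \left(\left(-2508011 + 112443\right) + 305918\right) \left(-4401093\right) = \left(-2395568 + 305918\right) \left(-4401093\right) = \left(-2089650\right) \left(-4401093\right) = 9196743987450$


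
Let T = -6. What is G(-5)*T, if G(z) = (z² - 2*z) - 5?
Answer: -180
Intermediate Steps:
G(z) = -5 + z² - 2*z
G(-5)*T = (-5 + (-5)² - 2*(-5))*(-6) = (-5 + 25 + 10)*(-6) = 30*(-6) = -180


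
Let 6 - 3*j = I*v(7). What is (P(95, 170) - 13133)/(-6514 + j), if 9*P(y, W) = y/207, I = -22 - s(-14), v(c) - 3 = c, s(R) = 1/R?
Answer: 171266788/83969757 ≈ 2.0396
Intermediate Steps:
v(c) = 3 + c
I = -307/14 (I = -22 - 1/(-14) = -22 - 1*(-1/14) = -22 + 1/14 = -307/14 ≈ -21.929)
j = 1577/21 (j = 2 - (-307)*(3 + 7)/42 = 2 - (-307)*10/42 = 2 - 1/3*(-1535/7) = 2 + 1535/21 = 1577/21 ≈ 75.095)
P(y, W) = y/1863 (P(y, W) = (y/207)/9 = y/1863)
(P(95, 170) - 13133)/(-6514 + j) = ((1/1863)*95 - 13133)/(-6514 + 1577/21) = (95/1863 - 13133)/(-135217/21) = -24466684/1863*(-21/135217) = 171266788/83969757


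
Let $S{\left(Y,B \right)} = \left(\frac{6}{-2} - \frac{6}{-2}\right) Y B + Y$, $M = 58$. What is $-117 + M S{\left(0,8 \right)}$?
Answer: $-117$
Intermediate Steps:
$S{\left(Y,B \right)} = Y$ ($S{\left(Y,B \right)} = \left(6 \left(- \frac{1}{2}\right) - -3\right) Y B + Y = \left(-3 + 3\right) Y B + Y = 0 Y B + Y = 0 B + Y = 0 + Y = Y$)
$-117 + M S{\left(0,8 \right)} = -117 + 58 \cdot 0 = -117 + 0 = -117$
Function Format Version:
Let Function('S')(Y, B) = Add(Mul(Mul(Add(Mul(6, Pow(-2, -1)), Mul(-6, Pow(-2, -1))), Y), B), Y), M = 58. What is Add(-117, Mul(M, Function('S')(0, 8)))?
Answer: -117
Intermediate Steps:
Function('S')(Y, B) = Y (Function('S')(Y, B) = Add(Mul(Mul(Add(Mul(6, Rational(-1, 2)), Mul(-6, Rational(-1, 2))), Y), B), Y) = Add(Mul(Mul(Add(-3, 3), Y), B), Y) = Add(Mul(Mul(0, Y), B), Y) = Add(Mul(0, B), Y) = Add(0, Y) = Y)
Add(-117, Mul(M, Function('S')(0, 8))) = Add(-117, Mul(58, 0)) = Add(-117, 0) = -117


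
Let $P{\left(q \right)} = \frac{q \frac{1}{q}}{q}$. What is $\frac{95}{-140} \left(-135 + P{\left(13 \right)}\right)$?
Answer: $\frac{16663}{182} \approx 91.555$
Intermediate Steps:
$P{\left(q \right)} = \frac{1}{q}$ ($P{\left(q \right)} = 1 \frac{1}{q} = \frac{1}{q}$)
$\frac{95}{-140} \left(-135 + P{\left(13 \right)}\right) = \frac{95}{-140} \left(-135 + \frac{1}{13}\right) = 95 \left(- \frac{1}{140}\right) \left(-135 + \frac{1}{13}\right) = \left(- \frac{19}{28}\right) \left(- \frac{1754}{13}\right) = \frac{16663}{182}$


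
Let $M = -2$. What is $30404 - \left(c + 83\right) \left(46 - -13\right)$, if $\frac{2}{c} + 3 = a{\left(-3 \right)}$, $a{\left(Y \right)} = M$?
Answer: $\frac{127653}{5} \approx 25531.0$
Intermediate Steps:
$a{\left(Y \right)} = -2$
$c = - \frac{2}{5}$ ($c = \frac{2}{-3 - 2} = \frac{2}{-5} = 2 \left(- \frac{1}{5}\right) = - \frac{2}{5} \approx -0.4$)
$30404 - \left(c + 83\right) \left(46 - -13\right) = 30404 - \left(- \frac{2}{5} + 83\right) \left(46 - -13\right) = 30404 - \frac{413 \left(46 + 13\right)}{5} = 30404 - \frac{413}{5} \cdot 59 = 30404 - \frac{24367}{5} = \frac{127653}{5}$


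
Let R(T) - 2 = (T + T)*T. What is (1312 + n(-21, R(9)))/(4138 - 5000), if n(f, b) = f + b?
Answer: -1455/862 ≈ -1.6879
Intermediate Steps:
R(T) = 2 + 2*T² (R(T) = 2 + (T + T)*T = 2 + (2*T)*T = 2 + 2*T²)
n(f, b) = b + f
(1312 + n(-21, R(9)))/(4138 - 5000) = (1312 + ((2 + 2*9²) - 21))/(4138 - 5000) = (1312 + ((2 + 2*81) - 21))/(-862) = (1312 + ((2 + 162) - 21))*(-1/862) = (1312 + (164 - 21))*(-1/862) = (1312 + 143)*(-1/862) = 1455*(-1/862) = -1455/862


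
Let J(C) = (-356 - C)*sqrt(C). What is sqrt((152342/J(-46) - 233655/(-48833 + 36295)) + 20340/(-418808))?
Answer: sqrt(101774526242613538214472000 + 58495935461540751975038030*I*sqrt(46))/2339983427470 ≈ 6.8334 + 5.3017*I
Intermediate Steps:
J(C) = sqrt(C)*(-356 - C)
sqrt((152342/J(-46) - 233655/(-48833 + 36295)) + 20340/(-418808)) = sqrt((152342/((sqrt(-46)*(-356 - 1*(-46)))) - 233655/(-48833 + 36295)) + 20340/(-418808)) = sqrt((152342/(((I*sqrt(46))*(-356 + 46))) - 233655/(-12538)) + 20340*(-1/418808)) = sqrt((152342/(((I*sqrt(46))*(-310))) - 233655*(-1/12538)) - 5085/104702) = sqrt((152342/((-310*I*sqrt(46))) + 233655/12538) - 5085/104702) = sqrt((152342*(I*sqrt(46)/14260) + 233655/12538) - 5085/104702) = sqrt((76171*I*sqrt(46)/7130 + 233655/12538) - 5085/104702) = sqrt((233655/12538 + 76171*I*sqrt(46)/7130) - 5085/104702) = sqrt(6100097520/328188419 + 76171*I*sqrt(46)/7130)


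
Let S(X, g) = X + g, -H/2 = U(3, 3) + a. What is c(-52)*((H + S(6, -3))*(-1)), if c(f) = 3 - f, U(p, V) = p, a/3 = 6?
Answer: 2145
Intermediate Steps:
a = 18 (a = 3*6 = 18)
H = -42 (H = -2*(3 + 18) = -2*21 = -42)
c(-52)*((H + S(6, -3))*(-1)) = (3 - 1*(-52))*((-42 + (6 - 3))*(-1)) = (3 + 52)*((-42 + 3)*(-1)) = 55*(-39*(-1)) = 55*39 = 2145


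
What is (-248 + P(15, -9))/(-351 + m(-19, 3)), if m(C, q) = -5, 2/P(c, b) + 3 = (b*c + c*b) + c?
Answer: 31993/45924 ≈ 0.69665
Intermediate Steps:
P(c, b) = 2/(-3 + c + 2*b*c) (P(c, b) = 2/(-3 + ((b*c + c*b) + c)) = 2/(-3 + ((b*c + b*c) + c)) = 2/(-3 + (2*b*c + c)) = 2/(-3 + (c + 2*b*c)) = 2/(-3 + c + 2*b*c))
(-248 + P(15, -9))/(-351 + m(-19, 3)) = (-248 + 2/(-3 + 15 + 2*(-9)*15))/(-351 - 5) = (-248 + 2/(-3 + 15 - 270))/(-356) = (-248 + 2/(-258))*(-1/356) = (-248 + 2*(-1/258))*(-1/356) = (-248 - 1/129)*(-1/356) = -31993/129*(-1/356) = 31993/45924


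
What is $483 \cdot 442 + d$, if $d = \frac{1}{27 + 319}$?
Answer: $\frac{73866157}{346} \approx 2.1349 \cdot 10^{5}$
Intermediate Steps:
$d = \frac{1}{346} \approx 0.0028902$
$483 \cdot 442 + d = 483 \cdot 442 + \frac{1}{346} = 213486 + \frac{1}{346} = \frac{73866157}{346}$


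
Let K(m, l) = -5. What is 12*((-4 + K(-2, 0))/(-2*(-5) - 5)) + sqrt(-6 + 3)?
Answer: -108/5 + I*sqrt(3) ≈ -21.6 + 1.732*I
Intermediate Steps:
12*((-4 + K(-2, 0))/(-2*(-5) - 5)) + sqrt(-6 + 3) = 12*((-4 - 5)/(-2*(-5) - 5)) + sqrt(-6 + 3) = 12*(-9/(10 - 5)) + sqrt(-3) = 12*(-9/5) + I*sqrt(3) = -108/5 + I*sqrt(3)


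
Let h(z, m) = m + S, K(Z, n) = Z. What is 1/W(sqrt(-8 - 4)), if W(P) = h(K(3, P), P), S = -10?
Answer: -5/56 - I*sqrt(3)/56 ≈ -0.089286 - 0.030929*I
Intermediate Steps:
h(z, m) = -10 + m (h(z, m) = m - 10 = -10 + m)
W(P) = -10 + P
1/W(sqrt(-8 - 4)) = 1/(-10 + sqrt(-8 - 4)) = 1/(-10 + sqrt(-12)) = 1/(-10 + 2*I*sqrt(3))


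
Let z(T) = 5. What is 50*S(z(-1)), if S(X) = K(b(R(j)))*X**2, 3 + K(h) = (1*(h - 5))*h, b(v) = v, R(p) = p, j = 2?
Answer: -11250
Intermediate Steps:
K(h) = -3 + h*(-5 + h) (K(h) = -3 + (1*(h - 5))*h = -3 + (1*(-5 + h))*h = -3 + (-5 + h)*h = -3 + h*(-5 + h))
S(X) = -9*X**2 (S(X) = (-3 + 2**2 - 5*2)*X**2 = (-3 + 4 - 10)*X**2 = -9*X**2)
50*S(z(-1)) = 50*(-9*5**2) = 50*(-9*25) = 50*(-225) = -11250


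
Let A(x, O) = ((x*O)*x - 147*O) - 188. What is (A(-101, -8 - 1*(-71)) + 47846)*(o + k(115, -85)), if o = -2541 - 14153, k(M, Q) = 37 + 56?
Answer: -11306277060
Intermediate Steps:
k(M, Q) = 93
o = -16694
A(x, O) = -188 - 147*O + O*x**2 (A(x, O) = ((O*x)*x - 147*O) - 188 = (O*x**2 - 147*O) - 188 = (-147*O + O*x**2) - 188 = -188 - 147*O + O*x**2)
(A(-101, -8 - 1*(-71)) + 47846)*(o + k(115, -85)) = ((-188 - 147*(-8 - 1*(-71)) + (-8 - 1*(-71))*(-101)**2) + 47846)*(-16694 + 93) = ((-188 - 147*(-8 + 71) + (-8 + 71)*10201) + 47846)*(-16601) = ((-188 - 147*63 + 63*10201) + 47846)*(-16601) = ((-188 - 9261 + 642663) + 47846)*(-16601) = (633214 + 47846)*(-16601) = 681060*(-16601) = -11306277060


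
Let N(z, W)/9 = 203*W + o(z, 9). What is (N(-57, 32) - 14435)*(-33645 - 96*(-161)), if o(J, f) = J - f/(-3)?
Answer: -792003627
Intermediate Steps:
o(J, f) = J + f/3 (o(J, f) = J - f*(-1)/3 = J - (-1)*f/3 = J + f/3)
N(z, W) = 27 + 9*z + 1827*W (N(z, W) = 9*(203*W + (z + (1/3)*9)) = 9*(203*W + (z + 3)) = 9*(203*W + (3 + z)) = 9*(3 + z + 203*W) = 27 + 9*z + 1827*W)
(N(-57, 32) - 14435)*(-33645 - 96*(-161)) = ((27 + 9*(-57) + 1827*32) - 14435)*(-33645 - 96*(-161)) = ((27 - 513 + 58464) - 14435)*(-33645 + 15456) = (57978 - 14435)*(-18189) = 43543*(-18189) = -792003627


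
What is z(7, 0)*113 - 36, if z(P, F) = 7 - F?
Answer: 755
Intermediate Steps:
z(7, 0)*113 - 36 = (7 - 1*0)*113 - 36 = (7 + 0)*113 - 36 = 7*113 - 36 = 791 - 36 = 755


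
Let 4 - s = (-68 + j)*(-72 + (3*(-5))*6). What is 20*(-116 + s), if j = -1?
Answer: -225800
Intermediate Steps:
s = -11174 (s = 4 - (-68 - 1)*(-72 + (3*(-5))*6) = 4 - (-69)*(-72 - 15*6) = 4 - (-69)*(-72 - 90) = 4 - (-69)*(-162) = 4 - 1*11178 = 4 - 11178 = -11174)
20*(-116 + s) = 20*(-116 - 11174) = 20*(-11290) = -225800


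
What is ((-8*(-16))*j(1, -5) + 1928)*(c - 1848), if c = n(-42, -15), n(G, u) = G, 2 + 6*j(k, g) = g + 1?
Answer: -3402000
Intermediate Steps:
j(k, g) = -⅙ + g/6 (j(k, g) = -⅓ + (g + 1)/6 = -⅓ + (1 + g)/6 = -⅓ + (⅙ + g/6) = -⅙ + g/6)
c = -42
((-8*(-16))*j(1, -5) + 1928)*(c - 1848) = ((-8*(-16))*(-⅙ + (⅙)*(-5)) + 1928)*(-42 - 1848) = (128*(-⅙ - ⅚) + 1928)*(-1890) = (128*(-1) + 1928)*(-1890) = (-128 + 1928)*(-1890) = 1800*(-1890) = -3402000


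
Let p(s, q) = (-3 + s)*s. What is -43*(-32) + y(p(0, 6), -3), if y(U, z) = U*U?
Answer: 1376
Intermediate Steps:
p(s, q) = s*(-3 + s)
y(U, z) = U²
-43*(-32) + y(p(0, 6), -3) = -43*(-32) + (0*(-3 + 0))² = 1376 + (0*(-3))² = 1376 + 0² = 1376 + 0 = 1376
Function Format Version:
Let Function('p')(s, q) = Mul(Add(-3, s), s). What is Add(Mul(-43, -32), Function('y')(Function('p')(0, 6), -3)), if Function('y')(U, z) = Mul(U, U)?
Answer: 1376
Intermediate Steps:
Function('p')(s, q) = Mul(s, Add(-3, s))
Function('y')(U, z) = Pow(U, 2)
Add(Mul(-43, -32), Function('y')(Function('p')(0, 6), -3)) = Add(Mul(-43, -32), Pow(Mul(0, Add(-3, 0)), 2)) = Add(1376, Pow(Mul(0, -3), 2)) = Add(1376, Pow(0, 2)) = Add(1376, 0) = 1376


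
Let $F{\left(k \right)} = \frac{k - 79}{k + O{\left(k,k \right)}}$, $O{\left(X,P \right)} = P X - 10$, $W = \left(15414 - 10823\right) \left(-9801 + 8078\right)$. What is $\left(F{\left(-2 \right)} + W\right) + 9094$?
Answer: $- \frac{63209511}{8} \approx -7.9012 \cdot 10^{6}$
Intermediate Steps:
$W = -7910293$ ($W = 4591 \left(-1723\right) = -7910293$)
$O{\left(X,P \right)} = -10 + P X$
$F{\left(k \right)} = \frac{-79 + k}{-10 + k + k^{2}}$ ($F{\left(k \right)} = \frac{k - 79}{k + \left(-10 + k k\right)} = \frac{-79 + k}{k + \left(-10 + k^{2}\right)} = \frac{-79 + k}{-10 + k + k^{2}}$)
$\left(F{\left(-2 \right)} + W\right) + 9094 = \left(\frac{-79 - 2}{-10 - 2 + \left(-2\right)^{2}} - 7910293\right) + 9094 = \left(\frac{1}{-10 - 2 + 4} \left(-81\right) - 7910293\right) + 9094 = \left(\frac{1}{-8} \left(-81\right) - 7910293\right) + 9094 = \left(\left(- \frac{1}{8}\right) \left(-81\right) - 7910293\right) + 9094 = \left(\frac{81}{8} - 7910293\right) + 9094 = - \frac{63282263}{8} + 9094 = - \frac{63209511}{8}$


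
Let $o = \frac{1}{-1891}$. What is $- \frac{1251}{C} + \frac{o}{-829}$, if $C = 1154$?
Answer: $- \frac{1961115235}{1809055406} \approx -1.0841$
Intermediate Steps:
$o = - \frac{1}{1891} \approx -0.00052882$
$- \frac{1251}{C} + \frac{o}{-829} = - \frac{1251}{1154} - \frac{1}{1891 \left(-829\right)} = \left(-1251\right) \frac{1}{1154} - - \frac{1}{1567639} = - \frac{1251}{1154} + \frac{1}{1567639} = - \frac{1961115235}{1809055406}$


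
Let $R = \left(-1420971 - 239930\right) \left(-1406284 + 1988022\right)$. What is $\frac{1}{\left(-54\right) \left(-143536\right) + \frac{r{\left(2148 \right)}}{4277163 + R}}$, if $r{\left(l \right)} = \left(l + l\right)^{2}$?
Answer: $\frac{966204948775}{7489000450459437984} \approx 1.2902 \cdot 10^{-7}$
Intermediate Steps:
$R = -966209225938$ ($R = \left(-1660901\right) 581738 = -966209225938$)
$r{\left(l \right)} = 4 l^{2}$ ($r{\left(l \right)} = \left(2 l\right)^{2} = 4 l^{2}$)
$\frac{1}{\left(-54\right) \left(-143536\right) + \frac{r{\left(2148 \right)}}{4277163 + R}} = \frac{1}{\left(-54\right) \left(-143536\right) + \frac{4 \cdot 2148^{2}}{4277163 - 966209225938}} = \frac{1}{7750944 + \frac{4 \cdot 4613904}{-966204948775}} = \frac{1}{7750944 + 18455616 \left(- \frac{1}{966204948775}\right)} = \frac{1}{7750944 - \frac{18455616}{966204948775}} = \frac{1}{\frac{7489000450459437984}{966204948775}} = \frac{966204948775}{7489000450459437984}$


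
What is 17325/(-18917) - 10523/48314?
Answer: -60947273/53762114 ≈ -1.1336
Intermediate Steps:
17325/(-18917) - 10523/48314 = 17325*(-1/18917) - 10523*1/48314 = -17325/18917 - 619/2842 = -60947273/53762114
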